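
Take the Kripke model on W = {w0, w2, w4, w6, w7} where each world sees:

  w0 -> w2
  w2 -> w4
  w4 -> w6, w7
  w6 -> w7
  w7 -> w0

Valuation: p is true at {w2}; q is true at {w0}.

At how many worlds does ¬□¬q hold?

w0: □¬q is T. ✗
w2: □¬q is T. ✗
w4: □¬q is T. ✗
w6: □¬q is T. ✗
w7: □¬q is F. ✓
Satisfying worlds: {w7}.

1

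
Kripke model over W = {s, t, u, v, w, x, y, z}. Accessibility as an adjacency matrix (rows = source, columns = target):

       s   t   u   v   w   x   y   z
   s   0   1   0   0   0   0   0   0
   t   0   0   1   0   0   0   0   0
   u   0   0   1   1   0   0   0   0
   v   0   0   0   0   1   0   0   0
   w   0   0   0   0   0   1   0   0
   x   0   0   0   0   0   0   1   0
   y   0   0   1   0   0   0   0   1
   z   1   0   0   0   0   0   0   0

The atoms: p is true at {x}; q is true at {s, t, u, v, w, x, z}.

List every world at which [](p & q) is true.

{w}

s: successors {t}; p & q there: t:F. ✗
t: successors {u}; p & q there: u:F. ✗
u: successors {u, v}; p & q there: u:F, v:F. ✗
v: successors {w}; p & q there: w:F. ✗
w: successors {x}; p & q there: x:T. ✓
x: successors {y}; p & q there: y:F. ✗
y: successors {u, z}; p & q there: u:F, z:F. ✗
z: successors {s}; p & q there: s:F. ✗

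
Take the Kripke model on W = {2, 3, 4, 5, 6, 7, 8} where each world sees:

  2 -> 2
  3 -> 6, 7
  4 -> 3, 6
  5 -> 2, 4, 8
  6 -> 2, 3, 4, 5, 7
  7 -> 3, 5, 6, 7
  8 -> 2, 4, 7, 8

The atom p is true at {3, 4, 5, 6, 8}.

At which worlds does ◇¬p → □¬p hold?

{2, 4}

2: ◇¬p is T, □¬p is T. ✓
3: ◇¬p is T, □¬p is F. ✗
4: ◇¬p is F, □¬p is F. ✓
5: ◇¬p is T, □¬p is F. ✗
6: ◇¬p is T, □¬p is F. ✗
7: ◇¬p is T, □¬p is F. ✗
8: ◇¬p is T, □¬p is F. ✗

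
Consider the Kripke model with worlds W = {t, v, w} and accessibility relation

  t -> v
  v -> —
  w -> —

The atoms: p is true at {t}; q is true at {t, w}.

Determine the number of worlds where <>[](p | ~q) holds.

1

t: successors {v}; [](p | ~q) there: v:T. ✓
v: no successors, so <>[](p | ~q) fails. ✗
w: no successors, so <>[](p | ~q) fails. ✗
Satisfying worlds: {t}.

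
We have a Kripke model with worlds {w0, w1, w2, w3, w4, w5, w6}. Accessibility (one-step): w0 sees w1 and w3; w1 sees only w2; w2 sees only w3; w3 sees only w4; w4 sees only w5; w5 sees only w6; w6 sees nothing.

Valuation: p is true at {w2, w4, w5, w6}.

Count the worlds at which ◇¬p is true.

w0: successors {w1, w3}; ¬p there: w1:T, w3:T. ✓
w1: successors {w2}; ¬p there: w2:F. ✗
w2: successors {w3}; ¬p there: w3:T. ✓
w3: successors {w4}; ¬p there: w4:F. ✗
w4: successors {w5}; ¬p there: w5:F. ✗
w5: successors {w6}; ¬p there: w6:F. ✗
w6: no successors, so ◇¬p fails. ✗
Satisfying worlds: {w0, w2}.

2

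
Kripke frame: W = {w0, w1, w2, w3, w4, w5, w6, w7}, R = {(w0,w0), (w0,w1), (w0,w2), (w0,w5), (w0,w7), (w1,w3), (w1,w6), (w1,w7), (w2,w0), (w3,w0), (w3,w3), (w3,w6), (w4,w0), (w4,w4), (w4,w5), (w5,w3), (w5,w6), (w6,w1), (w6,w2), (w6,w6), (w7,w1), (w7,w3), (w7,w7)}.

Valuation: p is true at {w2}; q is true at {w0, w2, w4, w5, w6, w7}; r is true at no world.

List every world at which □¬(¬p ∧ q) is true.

∅

w0: successors {w0, w1, w2, w5, w7}; ¬(¬p ∧ q) there: w0:F, w1:T, w2:T, w5:F, w7:F. ✗
w1: successors {w3, w6, w7}; ¬(¬p ∧ q) there: w3:T, w6:F, w7:F. ✗
w2: successors {w0}; ¬(¬p ∧ q) there: w0:F. ✗
w3: successors {w0, w3, w6}; ¬(¬p ∧ q) there: w0:F, w3:T, w6:F. ✗
w4: successors {w0, w4, w5}; ¬(¬p ∧ q) there: w0:F, w4:F, w5:F. ✗
w5: successors {w3, w6}; ¬(¬p ∧ q) there: w3:T, w6:F. ✗
w6: successors {w1, w2, w6}; ¬(¬p ∧ q) there: w1:T, w2:T, w6:F. ✗
w7: successors {w1, w3, w7}; ¬(¬p ∧ q) there: w1:T, w3:T, w7:F. ✗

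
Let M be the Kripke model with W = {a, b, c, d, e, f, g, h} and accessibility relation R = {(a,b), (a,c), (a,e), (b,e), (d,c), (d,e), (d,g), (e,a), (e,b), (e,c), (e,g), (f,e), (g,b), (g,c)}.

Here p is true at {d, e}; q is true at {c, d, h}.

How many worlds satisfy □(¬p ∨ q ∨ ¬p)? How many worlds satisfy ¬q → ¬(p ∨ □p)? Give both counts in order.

For □(¬p ∨ q ∨ ¬p):
a: successors {b, c, e}; ¬p ∨ q ∨ ¬p there: b:T, c:T, e:F. ✗
b: successors {e}; ¬p ∨ q ∨ ¬p there: e:F. ✗
c: no successors, so □(¬p ∨ q ∨ ¬p) holds vacuously. ✓
d: successors {c, e, g}; ¬p ∨ q ∨ ¬p there: c:T, e:F, g:T. ✗
e: successors {a, b, c, g}; ¬p ∨ q ∨ ¬p there: a:T, b:T, c:T, g:T. ✓
f: successors {e}; ¬p ∨ q ∨ ¬p there: e:F. ✗
g: successors {b, c}; ¬p ∨ q ∨ ¬p there: b:T, c:T. ✓
h: no successors, so □(¬p ∨ q ∨ ¬p) holds vacuously. ✓
— 4 worlds.
For ¬q → ¬(p ∨ □p):
a: ¬q is T, ¬(p ∨ □p) is T. ✓
b: ¬q is T, ¬(p ∨ □p) is F. ✗
c: ¬q is F, ¬(p ∨ □p) is F. ✓
d: ¬q is F, ¬(p ∨ □p) is F. ✓
e: ¬q is T, ¬(p ∨ □p) is F. ✗
f: ¬q is T, ¬(p ∨ □p) is F. ✗
g: ¬q is T, ¬(p ∨ □p) is T. ✓
h: ¬q is F, ¬(p ∨ □p) is F. ✓
— 5 worlds.

4 and 5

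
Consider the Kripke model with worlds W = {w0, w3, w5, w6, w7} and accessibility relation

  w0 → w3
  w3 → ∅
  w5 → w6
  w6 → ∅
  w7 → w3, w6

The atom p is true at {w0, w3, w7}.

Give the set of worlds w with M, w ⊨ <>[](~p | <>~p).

w0: successors {w3}; [](~p | <>~p) there: w3:T. ✓
w3: no successors, so <>[](~p | <>~p) fails. ✗
w5: successors {w6}; [](~p | <>~p) there: w6:T. ✓
w6: no successors, so <>[](~p | <>~p) fails. ✗
w7: successors {w3, w6}; [](~p | <>~p) there: w3:T, w6:T. ✓

{w0, w5, w7}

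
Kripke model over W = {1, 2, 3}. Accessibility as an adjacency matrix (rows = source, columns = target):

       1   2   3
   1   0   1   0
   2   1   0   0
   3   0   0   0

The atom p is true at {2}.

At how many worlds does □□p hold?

1: successors {2}; □p there: 2:F. ✗
2: successors {1}; □p there: 1:T. ✓
3: no successors, so □□p holds vacuously. ✓
Satisfying worlds: {2, 3}.

2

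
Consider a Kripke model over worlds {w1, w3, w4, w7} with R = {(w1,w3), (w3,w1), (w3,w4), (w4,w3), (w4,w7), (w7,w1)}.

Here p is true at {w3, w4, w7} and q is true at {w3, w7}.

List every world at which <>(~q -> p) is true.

w1: successors {w3}; ~q -> p there: w3:T. ✓
w3: successors {w1, w4}; ~q -> p there: w1:F, w4:T. ✓
w4: successors {w3, w7}; ~q -> p there: w3:T, w7:T. ✓
w7: successors {w1}; ~q -> p there: w1:F. ✗

{w1, w3, w4}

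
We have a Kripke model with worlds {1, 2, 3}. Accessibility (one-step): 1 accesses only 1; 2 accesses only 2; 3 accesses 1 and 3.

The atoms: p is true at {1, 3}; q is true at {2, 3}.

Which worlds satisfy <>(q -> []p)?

{1, 3}

1: successors {1}; q -> []p there: 1:T. ✓
2: successors {2}; q -> []p there: 2:F. ✗
3: successors {1, 3}; q -> []p there: 1:T, 3:T. ✓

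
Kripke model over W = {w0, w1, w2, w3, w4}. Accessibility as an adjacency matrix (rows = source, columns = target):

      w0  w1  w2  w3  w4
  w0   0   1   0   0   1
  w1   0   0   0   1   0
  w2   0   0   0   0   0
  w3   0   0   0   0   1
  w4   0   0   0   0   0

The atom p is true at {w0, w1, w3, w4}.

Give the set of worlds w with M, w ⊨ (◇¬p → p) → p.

{w0, w1, w3, w4}

w0: ◇¬p → p is T, p is T. ✓
w1: ◇¬p → p is T, p is T. ✓
w2: ◇¬p → p is T, p is F. ✗
w3: ◇¬p → p is T, p is T. ✓
w4: ◇¬p → p is T, p is T. ✓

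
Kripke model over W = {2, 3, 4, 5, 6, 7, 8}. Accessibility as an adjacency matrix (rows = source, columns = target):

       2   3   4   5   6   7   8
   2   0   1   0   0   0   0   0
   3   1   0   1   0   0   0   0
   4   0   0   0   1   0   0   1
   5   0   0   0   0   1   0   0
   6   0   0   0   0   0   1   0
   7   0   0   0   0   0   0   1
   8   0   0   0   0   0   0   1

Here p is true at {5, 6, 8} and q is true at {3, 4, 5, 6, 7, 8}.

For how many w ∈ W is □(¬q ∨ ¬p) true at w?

2: successors {3}; ¬q ∨ ¬p there: 3:T. ✓
3: successors {2, 4}; ¬q ∨ ¬p there: 2:T, 4:T. ✓
4: successors {5, 8}; ¬q ∨ ¬p there: 5:F, 8:F. ✗
5: successors {6}; ¬q ∨ ¬p there: 6:F. ✗
6: successors {7}; ¬q ∨ ¬p there: 7:T. ✓
7: successors {8}; ¬q ∨ ¬p there: 8:F. ✗
8: successors {8}; ¬q ∨ ¬p there: 8:F. ✗
Satisfying worlds: {2, 3, 6}.

3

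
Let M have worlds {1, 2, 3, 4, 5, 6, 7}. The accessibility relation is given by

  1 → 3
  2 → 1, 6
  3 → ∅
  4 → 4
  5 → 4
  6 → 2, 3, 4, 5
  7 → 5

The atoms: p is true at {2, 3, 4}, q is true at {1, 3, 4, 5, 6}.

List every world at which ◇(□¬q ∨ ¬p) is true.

1: successors {3}; □¬q ∨ ¬p there: 3:T. ✓
2: successors {1, 6}; □¬q ∨ ¬p there: 1:T, 6:T. ✓
3: no successors, so ◇(□¬q ∨ ¬p) fails. ✗
4: successors {4}; □¬q ∨ ¬p there: 4:F. ✗
5: successors {4}; □¬q ∨ ¬p there: 4:F. ✗
6: successors {2, 3, 4, 5}; □¬q ∨ ¬p there: 2:F, 3:T, 4:F, 5:T. ✓
7: successors {5}; □¬q ∨ ¬p there: 5:T. ✓

{1, 2, 6, 7}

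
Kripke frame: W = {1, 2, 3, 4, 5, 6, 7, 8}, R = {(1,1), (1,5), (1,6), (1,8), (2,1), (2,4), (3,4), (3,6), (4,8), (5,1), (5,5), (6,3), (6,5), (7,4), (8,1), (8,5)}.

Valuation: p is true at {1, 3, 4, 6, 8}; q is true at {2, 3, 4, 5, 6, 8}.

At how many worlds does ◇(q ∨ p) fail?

0

1: successors {1, 5, 6, 8}; q ∨ p there: 1:T, 5:T, 6:T, 8:T. ✓
2: successors {1, 4}; q ∨ p there: 1:T, 4:T. ✓
3: successors {4, 6}; q ∨ p there: 4:T, 6:T. ✓
4: successors {8}; q ∨ p there: 8:T. ✓
5: successors {1, 5}; q ∨ p there: 1:T, 5:T. ✓
6: successors {3, 5}; q ∨ p there: 3:T, 5:T. ✓
7: successors {4}; q ∨ p there: 4:T. ✓
8: successors {1, 5}; q ∨ p there: 1:T, 5:T. ✓
Satisfying worlds: {1, 2, 3, 4, 5, 6, 7, 8}.
So ◇(q ∨ p) fails at the other 0 worlds.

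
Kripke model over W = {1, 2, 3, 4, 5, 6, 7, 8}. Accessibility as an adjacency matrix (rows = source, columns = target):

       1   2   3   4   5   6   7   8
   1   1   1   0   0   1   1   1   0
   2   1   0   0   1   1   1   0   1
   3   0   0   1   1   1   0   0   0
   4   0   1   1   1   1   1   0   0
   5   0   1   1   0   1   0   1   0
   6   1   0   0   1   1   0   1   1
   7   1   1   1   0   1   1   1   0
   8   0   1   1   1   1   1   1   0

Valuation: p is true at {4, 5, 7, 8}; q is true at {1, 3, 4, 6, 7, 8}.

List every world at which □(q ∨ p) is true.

1: successors {1, 2, 5, 6, 7}; q ∨ p there: 1:T, 2:F, 5:T, 6:T, 7:T. ✗
2: successors {1, 4, 5, 6, 8}; q ∨ p there: 1:T, 4:T, 5:T, 6:T, 8:T. ✓
3: successors {3, 4, 5}; q ∨ p there: 3:T, 4:T, 5:T. ✓
4: successors {2, 3, 4, 5, 6}; q ∨ p there: 2:F, 3:T, 4:T, 5:T, 6:T. ✗
5: successors {2, 3, 5, 7}; q ∨ p there: 2:F, 3:T, 5:T, 7:T. ✗
6: successors {1, 4, 5, 7, 8}; q ∨ p there: 1:T, 4:T, 5:T, 7:T, 8:T. ✓
7: successors {1, 2, 3, 5, 6, 7}; q ∨ p there: 1:T, 2:F, 3:T, 5:T, 6:T, 7:T. ✗
8: successors {2, 3, 4, 5, 6, 7}; q ∨ p there: 2:F, 3:T, 4:T, 5:T, 6:T, 7:T. ✗

{2, 3, 6}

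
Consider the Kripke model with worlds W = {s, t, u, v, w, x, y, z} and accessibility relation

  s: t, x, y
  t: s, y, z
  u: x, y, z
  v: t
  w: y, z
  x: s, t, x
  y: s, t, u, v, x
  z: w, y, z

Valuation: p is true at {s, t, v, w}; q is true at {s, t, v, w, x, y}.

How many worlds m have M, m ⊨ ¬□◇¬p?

1

s: □◇¬p is T. ✗
t: □◇¬p is T. ✗
u: □◇¬p is T. ✗
v: □◇¬p is T. ✗
w: □◇¬p is T. ✗
x: □◇¬p is T. ✗
y: □◇¬p is F. ✓
z: □◇¬p is T. ✗
Satisfying worlds: {y}.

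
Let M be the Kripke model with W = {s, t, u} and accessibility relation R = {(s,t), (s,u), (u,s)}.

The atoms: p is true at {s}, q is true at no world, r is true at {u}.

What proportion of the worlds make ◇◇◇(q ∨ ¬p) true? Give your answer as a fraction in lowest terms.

s: successors {t, u}; ◇◇(q ∨ ¬p) there: t:F, u:T. ✓
t: no successors, so ◇◇◇(q ∨ ¬p) fails. ✗
u: successors {s}; ◇◇(q ∨ ¬p) there: s:F. ✗
That's 1 of 3 worlds, so 1/3.

1/3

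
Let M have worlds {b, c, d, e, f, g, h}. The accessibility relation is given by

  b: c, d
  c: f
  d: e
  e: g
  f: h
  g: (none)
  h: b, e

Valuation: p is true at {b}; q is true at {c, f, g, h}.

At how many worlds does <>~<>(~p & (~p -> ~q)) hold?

b: successors {c, d}; ~<>(~p & (~p -> ~q)) there: c:T, d:F. ✓
c: successors {f}; ~<>(~p & (~p -> ~q)) there: f:T. ✓
d: successors {e}; ~<>(~p & (~p -> ~q)) there: e:T. ✓
e: successors {g}; ~<>(~p & (~p -> ~q)) there: g:T. ✓
f: successors {h}; ~<>(~p & (~p -> ~q)) there: h:F. ✗
g: no successors, so <>~<>(~p & (~p -> ~q)) fails. ✗
h: successors {b, e}; ~<>(~p & (~p -> ~q)) there: b:F, e:T. ✓
Satisfying worlds: {b, c, d, e, h}.

5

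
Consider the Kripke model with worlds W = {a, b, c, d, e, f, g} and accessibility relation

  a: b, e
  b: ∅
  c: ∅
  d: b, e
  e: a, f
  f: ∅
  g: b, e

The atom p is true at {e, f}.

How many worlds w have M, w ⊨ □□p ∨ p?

a: □□p is F, p is F. ✗
b: □□p is T, p is F. ✓
c: □□p is T, p is F. ✓
d: □□p is F, p is F. ✗
e: □□p is F, p is T. ✓
f: □□p is T, p is T. ✓
g: □□p is F, p is F. ✗
Satisfying worlds: {b, c, e, f}.

4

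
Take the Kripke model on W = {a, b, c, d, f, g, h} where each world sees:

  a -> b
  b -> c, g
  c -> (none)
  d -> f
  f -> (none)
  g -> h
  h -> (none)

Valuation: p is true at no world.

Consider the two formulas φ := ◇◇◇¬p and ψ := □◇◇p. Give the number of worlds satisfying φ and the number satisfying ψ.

1 and 3

For ◇◇◇¬p:
a: successors {b}; ◇◇¬p there: b:T. ✓
b: successors {c, g}; ◇◇¬p there: c:F, g:F. ✗
c: no successors, so ◇◇◇¬p fails. ✗
d: successors {f}; ◇◇¬p there: f:F. ✗
f: no successors, so ◇◇◇¬p fails. ✗
g: successors {h}; ◇◇¬p there: h:F. ✗
h: no successors, so ◇◇◇¬p fails. ✗
— 1 world.
For □◇◇p:
a: successors {b}; ◇◇p there: b:F. ✗
b: successors {c, g}; ◇◇p there: c:F, g:F. ✗
c: no successors, so □◇◇p holds vacuously. ✓
d: successors {f}; ◇◇p there: f:F. ✗
f: no successors, so □◇◇p holds vacuously. ✓
g: successors {h}; ◇◇p there: h:F. ✗
h: no successors, so □◇◇p holds vacuously. ✓
— 3 worlds.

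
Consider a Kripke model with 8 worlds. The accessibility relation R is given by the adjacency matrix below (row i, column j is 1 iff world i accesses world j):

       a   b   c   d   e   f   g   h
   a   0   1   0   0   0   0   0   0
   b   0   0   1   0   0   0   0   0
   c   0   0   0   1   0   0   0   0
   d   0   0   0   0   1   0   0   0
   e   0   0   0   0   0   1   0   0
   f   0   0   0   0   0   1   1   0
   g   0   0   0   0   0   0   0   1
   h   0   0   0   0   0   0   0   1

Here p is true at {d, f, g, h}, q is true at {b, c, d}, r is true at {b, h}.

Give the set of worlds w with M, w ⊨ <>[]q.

a: successors {b}; []q there: b:T. ✓
b: successors {c}; []q there: c:T. ✓
c: successors {d}; []q there: d:F. ✗
d: successors {e}; []q there: e:F. ✗
e: successors {f}; []q there: f:F. ✗
f: successors {f, g}; []q there: f:F, g:F. ✗
g: successors {h}; []q there: h:F. ✗
h: successors {h}; []q there: h:F. ✗

{a, b}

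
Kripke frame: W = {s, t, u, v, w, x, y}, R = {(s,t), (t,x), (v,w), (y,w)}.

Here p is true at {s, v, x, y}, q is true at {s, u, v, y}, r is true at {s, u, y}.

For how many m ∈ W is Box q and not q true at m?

s: Box q is F, not q is F. ✗
t: Box q is F, not q is T. ✗
u: Box q is T, not q is F. ✗
v: Box q is F, not q is F. ✗
w: Box q is T, not q is T. ✓
x: Box q is T, not q is T. ✓
y: Box q is F, not q is F. ✗
Satisfying worlds: {w, x}.

2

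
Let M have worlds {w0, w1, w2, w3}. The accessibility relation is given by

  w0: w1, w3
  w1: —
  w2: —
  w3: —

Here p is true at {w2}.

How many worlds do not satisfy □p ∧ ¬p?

2

w0: □p is F, ¬p is T. ✗
w1: □p is T, ¬p is T. ✓
w2: □p is T, ¬p is F. ✗
w3: □p is T, ¬p is T. ✓
Satisfying worlds: {w1, w3}.
So □p ∧ ¬p fails at the other 2 worlds.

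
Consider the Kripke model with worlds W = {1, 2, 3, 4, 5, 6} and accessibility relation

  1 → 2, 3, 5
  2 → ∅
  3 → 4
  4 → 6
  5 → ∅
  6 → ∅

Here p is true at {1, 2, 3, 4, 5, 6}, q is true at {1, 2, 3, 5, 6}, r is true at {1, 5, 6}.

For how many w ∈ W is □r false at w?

1: successors {2, 3, 5}; r there: 2:F, 3:F, 5:T. ✗
2: no successors, so □r holds vacuously. ✓
3: successors {4}; r there: 4:F. ✗
4: successors {6}; r there: 6:T. ✓
5: no successors, so □r holds vacuously. ✓
6: no successors, so □r holds vacuously. ✓
Satisfying worlds: {2, 4, 5, 6}.
So □r fails at the other 2 worlds.

2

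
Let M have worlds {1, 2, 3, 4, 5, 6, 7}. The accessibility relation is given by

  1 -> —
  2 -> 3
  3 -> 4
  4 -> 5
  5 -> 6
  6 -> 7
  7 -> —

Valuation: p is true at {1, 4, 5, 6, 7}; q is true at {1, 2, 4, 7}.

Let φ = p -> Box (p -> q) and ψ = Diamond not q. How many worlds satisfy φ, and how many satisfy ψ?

For p -> Box (p -> q):
1: p is T, Box (p -> q) is T. ✓
2: p is F, Box (p -> q) is T. ✓
3: p is F, Box (p -> q) is T. ✓
4: p is T, Box (p -> q) is F. ✗
5: p is T, Box (p -> q) is F. ✗
6: p is T, Box (p -> q) is T. ✓
7: p is T, Box (p -> q) is T. ✓
— 5 worlds.
For Diamond not q:
1: no successors, so Diamond not q fails. ✗
2: successors {3}; not q there: 3:T. ✓
3: successors {4}; not q there: 4:F. ✗
4: successors {5}; not q there: 5:T. ✓
5: successors {6}; not q there: 6:T. ✓
6: successors {7}; not q there: 7:F. ✗
7: no successors, so Diamond not q fails. ✗
— 3 worlds.

5 and 3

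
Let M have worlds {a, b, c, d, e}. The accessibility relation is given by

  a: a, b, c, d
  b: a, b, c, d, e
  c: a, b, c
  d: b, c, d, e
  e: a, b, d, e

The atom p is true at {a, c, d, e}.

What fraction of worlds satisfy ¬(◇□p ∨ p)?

a: ◇□p ∨ p is T. ✗
b: ◇□p ∨ p is F. ✓
c: ◇□p ∨ p is T. ✗
d: ◇□p ∨ p is T. ✗
e: ◇□p ∨ p is T. ✗
That's 1 of 5 worlds, so 1/5.

1/5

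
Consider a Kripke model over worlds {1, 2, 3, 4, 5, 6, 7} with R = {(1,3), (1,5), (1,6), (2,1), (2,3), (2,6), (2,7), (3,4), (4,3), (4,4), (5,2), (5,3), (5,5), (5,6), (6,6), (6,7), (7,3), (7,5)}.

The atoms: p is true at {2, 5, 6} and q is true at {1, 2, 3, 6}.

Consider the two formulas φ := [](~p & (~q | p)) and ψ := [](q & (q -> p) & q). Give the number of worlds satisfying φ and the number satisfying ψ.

1 and 0

For [](~p & (~q | p)):
1: successors {3, 5, 6}; ~p & (~q | p) there: 3:F, 5:F, 6:F. ✗
2: successors {1, 3, 6, 7}; ~p & (~q | p) there: 1:F, 3:F, 6:F, 7:T. ✗
3: successors {4}; ~p & (~q | p) there: 4:T. ✓
4: successors {3, 4}; ~p & (~q | p) there: 3:F, 4:T. ✗
5: successors {2, 3, 5, 6}; ~p & (~q | p) there: 2:F, 3:F, 5:F, 6:F. ✗
6: successors {6, 7}; ~p & (~q | p) there: 6:F, 7:T. ✗
7: successors {3, 5}; ~p & (~q | p) there: 3:F, 5:F. ✗
— 1 world.
For [](q & (q -> p) & q):
1: successors {3, 5, 6}; q & (q -> p) & q there: 3:F, 5:F, 6:T. ✗
2: successors {1, 3, 6, 7}; q & (q -> p) & q there: 1:F, 3:F, 6:T, 7:F. ✗
3: successors {4}; q & (q -> p) & q there: 4:F. ✗
4: successors {3, 4}; q & (q -> p) & q there: 3:F, 4:F. ✗
5: successors {2, 3, 5, 6}; q & (q -> p) & q there: 2:T, 3:F, 5:F, 6:T. ✗
6: successors {6, 7}; q & (q -> p) & q there: 6:T, 7:F. ✗
7: successors {3, 5}; q & (q -> p) & q there: 3:F, 5:F. ✗
— 0 worlds.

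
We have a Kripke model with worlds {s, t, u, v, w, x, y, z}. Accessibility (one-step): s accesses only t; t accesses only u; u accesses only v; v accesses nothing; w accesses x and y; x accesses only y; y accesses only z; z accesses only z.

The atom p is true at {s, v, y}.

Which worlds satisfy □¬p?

s: successors {t}; ¬p there: t:T. ✓
t: successors {u}; ¬p there: u:T. ✓
u: successors {v}; ¬p there: v:F. ✗
v: no successors, so □¬p holds vacuously. ✓
w: successors {x, y}; ¬p there: x:T, y:F. ✗
x: successors {y}; ¬p there: y:F. ✗
y: successors {z}; ¬p there: z:T. ✓
z: successors {z}; ¬p there: z:T. ✓

{s, t, v, y, z}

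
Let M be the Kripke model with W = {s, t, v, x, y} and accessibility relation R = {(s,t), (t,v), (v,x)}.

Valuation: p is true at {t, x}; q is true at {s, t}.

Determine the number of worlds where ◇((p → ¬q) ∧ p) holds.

s: successors {t}; (p → ¬q) ∧ p there: t:F. ✗
t: successors {v}; (p → ¬q) ∧ p there: v:F. ✗
v: successors {x}; (p → ¬q) ∧ p there: x:T. ✓
x: no successors, so ◇((p → ¬q) ∧ p) fails. ✗
y: no successors, so ◇((p → ¬q) ∧ p) fails. ✗
Satisfying worlds: {v}.

1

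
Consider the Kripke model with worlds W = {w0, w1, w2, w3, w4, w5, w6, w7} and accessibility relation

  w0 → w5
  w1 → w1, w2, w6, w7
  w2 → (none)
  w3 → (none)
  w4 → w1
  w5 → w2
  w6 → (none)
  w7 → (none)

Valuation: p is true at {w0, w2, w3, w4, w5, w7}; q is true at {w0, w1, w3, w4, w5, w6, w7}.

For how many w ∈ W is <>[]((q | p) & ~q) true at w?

w0: successors {w5}; []((q | p) & ~q) there: w5:T. ✓
w1: successors {w1, w2, w6, w7}; []((q | p) & ~q) there: w1:F, w2:T, w6:T, w7:T. ✓
w2: no successors, so <>[]((q | p) & ~q) fails. ✗
w3: no successors, so <>[]((q | p) & ~q) fails. ✗
w4: successors {w1}; []((q | p) & ~q) there: w1:F. ✗
w5: successors {w2}; []((q | p) & ~q) there: w2:T. ✓
w6: no successors, so <>[]((q | p) & ~q) fails. ✗
w7: no successors, so <>[]((q | p) & ~q) fails. ✗
Satisfying worlds: {w0, w1, w5}.

3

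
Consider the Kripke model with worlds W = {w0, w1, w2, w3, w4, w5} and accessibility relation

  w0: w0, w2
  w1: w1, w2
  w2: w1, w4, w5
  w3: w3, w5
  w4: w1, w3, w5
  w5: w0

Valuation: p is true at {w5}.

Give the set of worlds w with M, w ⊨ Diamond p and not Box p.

w0: Diamond p is F, not Box p is T. ✗
w1: Diamond p is F, not Box p is T. ✗
w2: Diamond p is T, not Box p is T. ✓
w3: Diamond p is T, not Box p is T. ✓
w4: Diamond p is T, not Box p is T. ✓
w5: Diamond p is F, not Box p is T. ✗

{w2, w3, w4}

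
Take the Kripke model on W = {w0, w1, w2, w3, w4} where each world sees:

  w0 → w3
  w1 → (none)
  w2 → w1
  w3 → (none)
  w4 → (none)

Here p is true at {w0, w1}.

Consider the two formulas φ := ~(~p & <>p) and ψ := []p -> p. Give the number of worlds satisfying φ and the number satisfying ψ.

For ~(~p & <>p):
w0: ~p & <>p is F. ✓
w1: ~p & <>p is F. ✓
w2: ~p & <>p is T. ✗
w3: ~p & <>p is F. ✓
w4: ~p & <>p is F. ✓
— 4 worlds.
For []p -> p:
w0: []p is F, p is T. ✓
w1: []p is T, p is T. ✓
w2: []p is T, p is F. ✗
w3: []p is T, p is F. ✗
w4: []p is T, p is F. ✗
— 2 worlds.

4 and 2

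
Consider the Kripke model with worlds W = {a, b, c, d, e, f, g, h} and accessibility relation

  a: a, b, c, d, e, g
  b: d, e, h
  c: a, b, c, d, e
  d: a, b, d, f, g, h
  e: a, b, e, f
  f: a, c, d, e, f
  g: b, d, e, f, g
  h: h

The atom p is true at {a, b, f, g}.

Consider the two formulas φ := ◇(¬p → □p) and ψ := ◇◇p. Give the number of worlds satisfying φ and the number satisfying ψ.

6 and 7

For ◇(¬p → □p):
a: successors {a, b, c, d, e, g}; ¬p → □p there: a:T, b:T, c:F, d:F, e:F, g:T. ✓
b: successors {d, e, h}; ¬p → □p there: d:F, e:F, h:F. ✗
c: successors {a, b, c, d, e}; ¬p → □p there: a:T, b:T, c:F, d:F, e:F. ✓
d: successors {a, b, d, f, g, h}; ¬p → □p there: a:T, b:T, d:F, f:T, g:T, h:F. ✓
e: successors {a, b, e, f}; ¬p → □p there: a:T, b:T, e:F, f:T. ✓
f: successors {a, c, d, e, f}; ¬p → □p there: a:T, c:F, d:F, e:F, f:T. ✓
g: successors {b, d, e, f, g}; ¬p → □p there: b:T, d:F, e:F, f:T, g:T. ✓
h: successors {h}; ¬p → □p there: h:F. ✗
— 6 worlds.
For ◇◇p:
a: successors {a, b, c, d, e, g}; ◇p there: a:T, b:F, c:T, d:T, e:T, g:T. ✓
b: successors {d, e, h}; ◇p there: d:T, e:T, h:F. ✓
c: successors {a, b, c, d, e}; ◇p there: a:T, b:F, c:T, d:T, e:T. ✓
d: successors {a, b, d, f, g, h}; ◇p there: a:T, b:F, d:T, f:T, g:T, h:F. ✓
e: successors {a, b, e, f}; ◇p there: a:T, b:F, e:T, f:T. ✓
f: successors {a, c, d, e, f}; ◇p there: a:T, c:T, d:T, e:T, f:T. ✓
g: successors {b, d, e, f, g}; ◇p there: b:F, d:T, e:T, f:T, g:T. ✓
h: successors {h}; ◇p there: h:F. ✗
— 7 worlds.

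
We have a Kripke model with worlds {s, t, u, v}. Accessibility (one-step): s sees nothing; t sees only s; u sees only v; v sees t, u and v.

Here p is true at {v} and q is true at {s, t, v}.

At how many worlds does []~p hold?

2

s: no successors, so []~p holds vacuously. ✓
t: successors {s}; ~p there: s:T. ✓
u: successors {v}; ~p there: v:F. ✗
v: successors {t, u, v}; ~p there: t:T, u:T, v:F. ✗
Satisfying worlds: {s, t}.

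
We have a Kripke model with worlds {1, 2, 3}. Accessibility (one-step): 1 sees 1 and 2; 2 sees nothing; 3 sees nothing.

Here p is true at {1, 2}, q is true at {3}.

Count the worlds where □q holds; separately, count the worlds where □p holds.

2 and 3

For □q:
1: successors {1, 2}; q there: 1:F, 2:F. ✗
2: no successors, so □q holds vacuously. ✓
3: no successors, so □q holds vacuously. ✓
— 2 worlds.
For □p:
1: successors {1, 2}; p there: 1:T, 2:T. ✓
2: no successors, so □p holds vacuously. ✓
3: no successors, so □p holds vacuously. ✓
— 3 worlds.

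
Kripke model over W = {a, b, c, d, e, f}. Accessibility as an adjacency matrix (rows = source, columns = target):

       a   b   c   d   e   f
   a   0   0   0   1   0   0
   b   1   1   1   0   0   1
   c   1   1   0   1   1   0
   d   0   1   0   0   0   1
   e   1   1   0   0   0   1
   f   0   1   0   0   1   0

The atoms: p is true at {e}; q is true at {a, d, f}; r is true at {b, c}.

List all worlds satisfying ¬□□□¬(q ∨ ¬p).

{a, b, c, d, e, f}

a: □□□¬(q ∨ ¬p) is F. ✓
b: □□□¬(q ∨ ¬p) is F. ✓
c: □□□¬(q ∨ ¬p) is F. ✓
d: □□□¬(q ∨ ¬p) is F. ✓
e: □□□¬(q ∨ ¬p) is F. ✓
f: □□□¬(q ∨ ¬p) is F. ✓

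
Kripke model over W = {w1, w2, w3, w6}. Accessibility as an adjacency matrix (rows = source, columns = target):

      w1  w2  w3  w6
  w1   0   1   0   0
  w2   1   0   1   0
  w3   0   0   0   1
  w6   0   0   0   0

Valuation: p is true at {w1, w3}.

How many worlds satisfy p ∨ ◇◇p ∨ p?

w1: p ∨ ◇◇p is T, p is T. ✓
w2: p ∨ ◇◇p is F, p is F. ✗
w3: p ∨ ◇◇p is T, p is T. ✓
w6: p ∨ ◇◇p is F, p is F. ✗
Satisfying worlds: {w1, w3}.

2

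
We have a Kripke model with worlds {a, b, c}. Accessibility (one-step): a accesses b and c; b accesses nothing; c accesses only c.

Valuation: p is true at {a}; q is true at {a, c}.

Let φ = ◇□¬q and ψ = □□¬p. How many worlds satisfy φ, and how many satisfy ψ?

1 and 3

For ◇□¬q:
a: successors {b, c}; □¬q there: b:T, c:F. ✓
b: no successors, so ◇□¬q fails. ✗
c: successors {c}; □¬q there: c:F. ✗
— 1 world.
For □□¬p:
a: successors {b, c}; □¬p there: b:T, c:T. ✓
b: no successors, so □□¬p holds vacuously. ✓
c: successors {c}; □¬p there: c:T. ✓
— 3 worlds.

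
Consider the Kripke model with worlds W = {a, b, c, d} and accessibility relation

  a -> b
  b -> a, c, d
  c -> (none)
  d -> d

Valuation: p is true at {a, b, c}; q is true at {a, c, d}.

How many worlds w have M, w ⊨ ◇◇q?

a: successors {b}; ◇q there: b:T. ✓
b: successors {a, c, d}; ◇q there: a:F, c:F, d:T. ✓
c: no successors, so ◇◇q fails. ✗
d: successors {d}; ◇q there: d:T. ✓
Satisfying worlds: {a, b, d}.

3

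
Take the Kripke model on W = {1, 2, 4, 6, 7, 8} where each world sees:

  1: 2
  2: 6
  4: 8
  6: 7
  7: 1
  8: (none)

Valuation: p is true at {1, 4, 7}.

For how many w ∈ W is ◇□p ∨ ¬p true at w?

1: ◇□p is F, ¬p is F. ✗
2: ◇□p is T, ¬p is T. ✓
4: ◇□p is T, ¬p is F. ✓
6: ◇□p is T, ¬p is T. ✓
7: ◇□p is F, ¬p is F. ✗
8: ◇□p is F, ¬p is T. ✓
Satisfying worlds: {2, 4, 6, 8}.

4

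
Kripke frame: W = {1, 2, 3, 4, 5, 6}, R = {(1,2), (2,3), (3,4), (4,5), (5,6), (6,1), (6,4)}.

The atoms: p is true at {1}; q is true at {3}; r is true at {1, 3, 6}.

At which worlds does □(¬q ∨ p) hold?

{1, 3, 4, 5, 6}

1: successors {2}; ¬q ∨ p there: 2:T. ✓
2: successors {3}; ¬q ∨ p there: 3:F. ✗
3: successors {4}; ¬q ∨ p there: 4:T. ✓
4: successors {5}; ¬q ∨ p there: 5:T. ✓
5: successors {6}; ¬q ∨ p there: 6:T. ✓
6: successors {1, 4}; ¬q ∨ p there: 1:T, 4:T. ✓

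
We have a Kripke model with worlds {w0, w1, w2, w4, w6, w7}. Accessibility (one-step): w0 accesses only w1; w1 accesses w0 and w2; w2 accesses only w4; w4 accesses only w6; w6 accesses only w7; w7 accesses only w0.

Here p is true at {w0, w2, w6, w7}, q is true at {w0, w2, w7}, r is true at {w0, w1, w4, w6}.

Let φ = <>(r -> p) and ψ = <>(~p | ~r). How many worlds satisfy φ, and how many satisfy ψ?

4 and 4

For <>(r -> p):
w0: successors {w1}; r -> p there: w1:F. ✗
w1: successors {w0, w2}; r -> p there: w0:T, w2:T. ✓
w2: successors {w4}; r -> p there: w4:F. ✗
w4: successors {w6}; r -> p there: w6:T. ✓
w6: successors {w7}; r -> p there: w7:T. ✓
w7: successors {w0}; r -> p there: w0:T. ✓
— 4 worlds.
For <>(~p | ~r):
w0: successors {w1}; ~p | ~r there: w1:T. ✓
w1: successors {w0, w2}; ~p | ~r there: w0:F, w2:T. ✓
w2: successors {w4}; ~p | ~r there: w4:T. ✓
w4: successors {w6}; ~p | ~r there: w6:F. ✗
w6: successors {w7}; ~p | ~r there: w7:T. ✓
w7: successors {w0}; ~p | ~r there: w0:F. ✗
— 4 worlds.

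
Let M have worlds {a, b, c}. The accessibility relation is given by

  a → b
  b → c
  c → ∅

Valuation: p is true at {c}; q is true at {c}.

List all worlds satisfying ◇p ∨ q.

{b, c}

a: ◇p is F, q is F. ✗
b: ◇p is T, q is F. ✓
c: ◇p is F, q is T. ✓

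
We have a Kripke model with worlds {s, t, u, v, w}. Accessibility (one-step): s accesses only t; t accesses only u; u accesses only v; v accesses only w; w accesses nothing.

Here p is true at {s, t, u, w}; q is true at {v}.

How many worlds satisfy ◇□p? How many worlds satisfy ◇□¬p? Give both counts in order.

3 and 2

For ◇□p:
s: successors {t}; □p there: t:T. ✓
t: successors {u}; □p there: u:F. ✗
u: successors {v}; □p there: v:T. ✓
v: successors {w}; □p there: w:T. ✓
w: no successors, so ◇□p fails. ✗
— 3 worlds.
For ◇□¬p:
s: successors {t}; □¬p there: t:F. ✗
t: successors {u}; □¬p there: u:T. ✓
u: successors {v}; □¬p there: v:F. ✗
v: successors {w}; □¬p there: w:T. ✓
w: no successors, so ◇□¬p fails. ✗
— 2 worlds.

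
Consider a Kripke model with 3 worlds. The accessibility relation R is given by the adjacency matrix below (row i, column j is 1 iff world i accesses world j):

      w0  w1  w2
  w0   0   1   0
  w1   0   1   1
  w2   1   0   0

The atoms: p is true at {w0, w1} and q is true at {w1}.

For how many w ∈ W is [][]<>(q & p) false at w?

2

w0: successors {w1}; []<>(q & p) there: w1:F. ✗
w1: successors {w1, w2}; []<>(q & p) there: w1:F, w2:T. ✗
w2: successors {w0}; []<>(q & p) there: w0:T. ✓
Satisfying worlds: {w2}.
So [][]<>(q & p) fails at the other 2 worlds.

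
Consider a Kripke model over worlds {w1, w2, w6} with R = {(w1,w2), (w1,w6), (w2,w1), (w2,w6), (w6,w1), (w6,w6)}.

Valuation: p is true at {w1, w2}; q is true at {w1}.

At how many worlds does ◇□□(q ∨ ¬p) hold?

2

w1: successors {w2, w6}; □□(q ∨ ¬p) there: w2:F, w6:F. ✗
w2: successors {w1, w6}; □□(q ∨ ¬p) there: w1:T, w6:F. ✓
w6: successors {w1, w6}; □□(q ∨ ¬p) there: w1:T, w6:F. ✓
Satisfying worlds: {w2, w6}.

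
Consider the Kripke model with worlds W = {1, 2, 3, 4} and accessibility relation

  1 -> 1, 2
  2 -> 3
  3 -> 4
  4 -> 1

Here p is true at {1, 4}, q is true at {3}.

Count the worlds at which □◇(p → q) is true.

1: successors {1, 2}; ◇(p → q) there: 1:T, 2:T. ✓
2: successors {3}; ◇(p → q) there: 3:F. ✗
3: successors {4}; ◇(p → q) there: 4:F. ✗
4: successors {1}; ◇(p → q) there: 1:T. ✓
Satisfying worlds: {1, 4}.

2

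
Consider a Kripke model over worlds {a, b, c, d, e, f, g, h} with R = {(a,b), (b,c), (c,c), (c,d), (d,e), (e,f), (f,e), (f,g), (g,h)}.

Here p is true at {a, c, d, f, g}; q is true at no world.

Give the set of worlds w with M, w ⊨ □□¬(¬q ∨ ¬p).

{g, h}

a: successors {b}; □¬(¬q ∨ ¬p) there: b:F. ✗
b: successors {c}; □¬(¬q ∨ ¬p) there: c:F. ✗
c: successors {c, d}; □¬(¬q ∨ ¬p) there: c:F, d:F. ✗
d: successors {e}; □¬(¬q ∨ ¬p) there: e:F. ✗
e: successors {f}; □¬(¬q ∨ ¬p) there: f:F. ✗
f: successors {e, g}; □¬(¬q ∨ ¬p) there: e:F, g:F. ✗
g: successors {h}; □¬(¬q ∨ ¬p) there: h:T. ✓
h: no successors, so □□¬(¬q ∨ ¬p) holds vacuously. ✓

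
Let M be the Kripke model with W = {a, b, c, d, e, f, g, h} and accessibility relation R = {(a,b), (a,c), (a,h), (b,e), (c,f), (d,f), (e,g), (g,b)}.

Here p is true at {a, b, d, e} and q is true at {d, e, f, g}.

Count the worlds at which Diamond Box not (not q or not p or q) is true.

3

a: successors {b, c, h}; Box not (not q or not p or q) there: b:F, c:F, h:T. ✓
b: successors {e}; Box not (not q or not p or q) there: e:F. ✗
c: successors {f}; Box not (not q or not p or q) there: f:T. ✓
d: successors {f}; Box not (not q or not p or q) there: f:T. ✓
e: successors {g}; Box not (not q or not p or q) there: g:F. ✗
f: no successors, so Diamond Box not (not q or not p or q) fails. ✗
g: successors {b}; Box not (not q or not p or q) there: b:F. ✗
h: no successors, so Diamond Box not (not q or not p or q) fails. ✗
Satisfying worlds: {a, c, d}.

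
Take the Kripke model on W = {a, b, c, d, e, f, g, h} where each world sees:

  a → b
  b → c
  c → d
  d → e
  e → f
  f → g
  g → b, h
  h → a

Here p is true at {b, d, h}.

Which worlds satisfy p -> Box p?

a: p is F, Box p is T. ✓
b: p is T, Box p is F. ✗
c: p is F, Box p is T. ✓
d: p is T, Box p is F. ✗
e: p is F, Box p is F. ✓
f: p is F, Box p is F. ✓
g: p is F, Box p is T. ✓
h: p is T, Box p is F. ✗

{a, c, e, f, g}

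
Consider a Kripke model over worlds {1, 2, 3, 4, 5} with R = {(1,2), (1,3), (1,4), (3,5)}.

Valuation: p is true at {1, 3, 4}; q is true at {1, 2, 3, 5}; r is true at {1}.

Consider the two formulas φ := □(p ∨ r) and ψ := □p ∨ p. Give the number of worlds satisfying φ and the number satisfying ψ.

For □(p ∨ r):
1: successors {2, 3, 4}; p ∨ r there: 2:F, 3:T, 4:T. ✗
2: no successors, so □(p ∨ r) holds vacuously. ✓
3: successors {5}; p ∨ r there: 5:F. ✗
4: no successors, so □(p ∨ r) holds vacuously. ✓
5: no successors, so □(p ∨ r) holds vacuously. ✓
— 3 worlds.
For □p ∨ p:
1: □p is F, p is T. ✓
2: □p is T, p is F. ✓
3: □p is F, p is T. ✓
4: □p is T, p is T. ✓
5: □p is T, p is F. ✓
— 5 worlds.

3 and 5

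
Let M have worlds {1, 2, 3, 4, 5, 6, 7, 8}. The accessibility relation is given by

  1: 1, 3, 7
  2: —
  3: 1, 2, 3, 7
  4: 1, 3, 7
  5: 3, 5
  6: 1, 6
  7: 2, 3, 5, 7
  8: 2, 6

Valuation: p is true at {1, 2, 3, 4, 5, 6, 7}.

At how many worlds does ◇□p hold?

7

1: successors {1, 3, 7}; □p there: 1:T, 3:T, 7:T. ✓
2: no successors, so ◇□p fails. ✗
3: successors {1, 2, 3, 7}; □p there: 1:T, 2:T, 3:T, 7:T. ✓
4: successors {1, 3, 7}; □p there: 1:T, 3:T, 7:T. ✓
5: successors {3, 5}; □p there: 3:T, 5:T. ✓
6: successors {1, 6}; □p there: 1:T, 6:T. ✓
7: successors {2, 3, 5, 7}; □p there: 2:T, 3:T, 5:T, 7:T. ✓
8: successors {2, 6}; □p there: 2:T, 6:T. ✓
Satisfying worlds: {1, 3, 4, 5, 6, 7, 8}.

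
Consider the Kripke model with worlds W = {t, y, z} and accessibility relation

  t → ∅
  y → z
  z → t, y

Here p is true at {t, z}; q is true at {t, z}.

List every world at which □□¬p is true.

t: no successors, so □□¬p holds vacuously. ✓
y: successors {z}; □¬p there: z:F. ✗
z: successors {t, y}; □¬p there: t:T, y:F. ✗

{t}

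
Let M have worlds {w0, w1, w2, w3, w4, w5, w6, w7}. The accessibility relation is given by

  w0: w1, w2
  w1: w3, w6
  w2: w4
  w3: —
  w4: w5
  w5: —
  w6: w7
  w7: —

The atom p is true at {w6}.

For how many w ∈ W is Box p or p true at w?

4

w0: Box p is F, p is F. ✗
w1: Box p is F, p is F. ✗
w2: Box p is F, p is F. ✗
w3: Box p is T, p is F. ✓
w4: Box p is F, p is F. ✗
w5: Box p is T, p is F. ✓
w6: Box p is F, p is T. ✓
w7: Box p is T, p is F. ✓
Satisfying worlds: {w3, w5, w6, w7}.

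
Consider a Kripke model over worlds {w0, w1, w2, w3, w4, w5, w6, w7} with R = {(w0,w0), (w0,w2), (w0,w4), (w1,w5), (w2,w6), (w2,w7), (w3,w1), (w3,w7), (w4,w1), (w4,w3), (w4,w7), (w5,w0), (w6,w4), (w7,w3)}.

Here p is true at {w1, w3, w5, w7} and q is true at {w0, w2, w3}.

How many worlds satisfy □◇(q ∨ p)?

w0: successors {w0, w2, w4}; ◇(q ∨ p) there: w0:T, w2:T, w4:T. ✓
w1: successors {w5}; ◇(q ∨ p) there: w5:T. ✓
w2: successors {w6, w7}; ◇(q ∨ p) there: w6:F, w7:T. ✗
w3: successors {w1, w7}; ◇(q ∨ p) there: w1:T, w7:T. ✓
w4: successors {w1, w3, w7}; ◇(q ∨ p) there: w1:T, w3:T, w7:T. ✓
w5: successors {w0}; ◇(q ∨ p) there: w0:T. ✓
w6: successors {w4}; ◇(q ∨ p) there: w4:T. ✓
w7: successors {w3}; ◇(q ∨ p) there: w3:T. ✓
Satisfying worlds: {w0, w1, w3, w4, w5, w6, w7}.

7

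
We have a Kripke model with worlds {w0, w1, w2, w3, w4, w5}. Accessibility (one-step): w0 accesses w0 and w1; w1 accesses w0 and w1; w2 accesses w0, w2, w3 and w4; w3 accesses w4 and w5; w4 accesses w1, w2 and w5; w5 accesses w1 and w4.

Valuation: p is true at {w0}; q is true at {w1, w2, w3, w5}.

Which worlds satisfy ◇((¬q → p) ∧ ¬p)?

{w0, w1, w2, w3, w4, w5}

w0: successors {w0, w1}; (¬q → p) ∧ ¬p there: w0:F, w1:T. ✓
w1: successors {w0, w1}; (¬q → p) ∧ ¬p there: w0:F, w1:T. ✓
w2: successors {w0, w2, w3, w4}; (¬q → p) ∧ ¬p there: w0:F, w2:T, w3:T, w4:F. ✓
w3: successors {w4, w5}; (¬q → p) ∧ ¬p there: w4:F, w5:T. ✓
w4: successors {w1, w2, w5}; (¬q → p) ∧ ¬p there: w1:T, w2:T, w5:T. ✓
w5: successors {w1, w4}; (¬q → p) ∧ ¬p there: w1:T, w4:F. ✓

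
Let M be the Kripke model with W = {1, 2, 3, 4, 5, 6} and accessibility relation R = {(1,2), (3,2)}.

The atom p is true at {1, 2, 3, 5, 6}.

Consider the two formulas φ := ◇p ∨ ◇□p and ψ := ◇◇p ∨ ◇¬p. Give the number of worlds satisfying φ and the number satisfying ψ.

For ◇p ∨ ◇□p:
1: ◇p is T, ◇□p is T. ✓
2: ◇p is F, ◇□p is F. ✗
3: ◇p is T, ◇□p is T. ✓
4: ◇p is F, ◇□p is F. ✗
5: ◇p is F, ◇□p is F. ✗
6: ◇p is F, ◇□p is F. ✗
— 2 worlds.
For ◇◇p ∨ ◇¬p:
1: ◇◇p is F, ◇¬p is F. ✗
2: ◇◇p is F, ◇¬p is F. ✗
3: ◇◇p is F, ◇¬p is F. ✗
4: ◇◇p is F, ◇¬p is F. ✗
5: ◇◇p is F, ◇¬p is F. ✗
6: ◇◇p is F, ◇¬p is F. ✗
— 0 worlds.

2 and 0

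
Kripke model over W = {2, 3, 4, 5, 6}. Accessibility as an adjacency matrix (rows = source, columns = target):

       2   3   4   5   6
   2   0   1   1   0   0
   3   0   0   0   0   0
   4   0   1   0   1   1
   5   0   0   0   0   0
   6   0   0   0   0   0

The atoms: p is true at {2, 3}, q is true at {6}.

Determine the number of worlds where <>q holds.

1

2: successors {3, 4}; q there: 3:F, 4:F. ✗
3: no successors, so <>q fails. ✗
4: successors {3, 5, 6}; q there: 3:F, 5:F, 6:T. ✓
5: no successors, so <>q fails. ✗
6: no successors, so <>q fails. ✗
Satisfying worlds: {4}.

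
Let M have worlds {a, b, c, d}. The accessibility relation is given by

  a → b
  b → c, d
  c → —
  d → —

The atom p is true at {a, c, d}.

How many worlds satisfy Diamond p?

a: successors {b}; p there: b:F. ✗
b: successors {c, d}; p there: c:T, d:T. ✓
c: no successors, so Diamond p fails. ✗
d: no successors, so Diamond p fails. ✗
Satisfying worlds: {b}.

1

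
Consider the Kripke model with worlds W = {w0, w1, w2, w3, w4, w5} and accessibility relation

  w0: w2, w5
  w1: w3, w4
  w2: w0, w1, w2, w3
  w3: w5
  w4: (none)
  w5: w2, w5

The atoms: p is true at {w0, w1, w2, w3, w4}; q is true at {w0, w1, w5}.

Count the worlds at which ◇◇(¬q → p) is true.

5

w0: successors {w2, w5}; ◇(¬q → p) there: w2:T, w5:T. ✓
w1: successors {w3, w4}; ◇(¬q → p) there: w3:T, w4:F. ✓
w2: successors {w0, w1, w2, w3}; ◇(¬q → p) there: w0:T, w1:T, w2:T, w3:T. ✓
w3: successors {w5}; ◇(¬q → p) there: w5:T. ✓
w4: no successors, so ◇◇(¬q → p) fails. ✗
w5: successors {w2, w5}; ◇(¬q → p) there: w2:T, w5:T. ✓
Satisfying worlds: {w0, w1, w2, w3, w5}.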